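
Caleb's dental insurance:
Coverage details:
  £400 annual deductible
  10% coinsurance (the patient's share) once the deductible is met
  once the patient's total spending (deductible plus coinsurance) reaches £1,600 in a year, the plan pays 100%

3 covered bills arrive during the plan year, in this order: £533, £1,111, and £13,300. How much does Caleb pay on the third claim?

£1,075.60

Claim 1 — £533: deductible takes £400, £133 remains; 10% of £133 = £13.30. Cost to patient: £413.30. OOP to date £413.30.
Claim 2 — £1,111: deductible met; 10% of £1,111 = £111.10. Patient owes £111.10 (running OOP £524.40).
Claim 3 — £13,300: 10% coinsurance on £13,300 = £1,330. OOP would hit £1,854.40 > £1,600, so the cap limits the patient to £1,600 − £524.40 = £1,075.60.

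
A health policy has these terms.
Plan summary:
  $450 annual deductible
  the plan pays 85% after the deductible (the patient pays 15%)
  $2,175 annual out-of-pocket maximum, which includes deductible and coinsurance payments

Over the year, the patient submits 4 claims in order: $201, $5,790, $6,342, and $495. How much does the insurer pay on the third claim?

Claim 1 — $201: all of it applies to the deductible. Patient owes $201 (running OOP $201). Insurer: $201 − $201 = $0.
Claim 2 — $5,790: $249 finishes the deductible; $5,541 goes to coinsurance; patient's 15% is $831.15. Patient owes $1,080.15 (running OOP $1,281.15). Plan pays $5,790 − $1,080.15 = $4,709.85.
Claim 3 — $6,342: 15% coinsurance on $6,342 = $951.30. That would push OOP to $2,232.45, over the $2,175 cap, so patient pays $2,175 − $1,281.15 = $893.85. Insurer: $6,342 − $893.85 = $5,448.15.

$5,448.15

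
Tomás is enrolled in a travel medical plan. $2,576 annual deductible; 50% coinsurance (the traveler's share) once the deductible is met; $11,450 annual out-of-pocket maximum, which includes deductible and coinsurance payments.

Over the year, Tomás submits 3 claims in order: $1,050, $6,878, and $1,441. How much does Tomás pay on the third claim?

$720.50

#1 ($1,050): all of it applies to the deductible. Traveler owes $1,050 (running OOP $1,050).
#2 ($6,878): $1,526 to deductible, leaving $5,352; traveler's 50% is $2,676. Traveler owes $4,202 (running OOP $5,252).
#3 ($1,441): 50% coinsurance on $1,441 = $720.50. Traveler pays $720.50; OOP now $5,972.50.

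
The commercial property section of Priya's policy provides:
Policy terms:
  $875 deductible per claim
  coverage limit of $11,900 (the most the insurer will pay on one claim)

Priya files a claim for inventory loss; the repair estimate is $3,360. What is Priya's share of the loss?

$875

After the deductible, $3,360 − $875 = $2,485 remains.
$2,485 is within the $11,900 limit, so the insurer pays $2,485.
The business bears the rest of the original loss: $3,360 − $2,485 = $875.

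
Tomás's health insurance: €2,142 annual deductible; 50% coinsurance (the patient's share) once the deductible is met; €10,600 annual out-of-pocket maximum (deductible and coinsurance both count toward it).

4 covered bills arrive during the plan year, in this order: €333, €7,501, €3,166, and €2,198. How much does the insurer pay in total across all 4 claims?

€5,528

Claim 1 (€333): all of it applies to the deductible. Cost to patient: €333. OOP to date €333. Insurer: €333 − €333 = €0.
Claim 2 (€7,501): €1,809 finishes the deductible; €5,692 goes to coinsurance; 50% of €5,692 = €2,846. Patient pays €4,655; OOP now €4,988. Plan pays €7,501 − €4,655 = €2,846.
Claim 3 (€3,166): deductible already satisfied, so patient's share is 50% × €3,166 = €1,583. Patient pays €1,583; OOP now €6,571. Plan pays €3,166 − €1,583 = €1,583.
Claim 4 (€2,198): deductible already satisfied, so patient's share is 50% × €2,198 = €1,099. Patient pays €1,099; OOP now €7,670. Insurer: €2,198 − €1,099 = €1,099.
Insurer total = bills − patient's total = €13,198 − €7,670 = €5,528.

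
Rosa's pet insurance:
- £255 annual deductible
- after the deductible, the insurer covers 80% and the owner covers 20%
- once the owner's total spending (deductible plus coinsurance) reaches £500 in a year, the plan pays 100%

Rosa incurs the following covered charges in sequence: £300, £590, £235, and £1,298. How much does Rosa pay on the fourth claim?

Claim 1 (£300): £255 to deductible, leaving £45; 20% of £45 = £9. Owner pays £264; OOP now £264.
Claim 2 (£590): deductible met; 20% of £590 = £118. Cost to owner: £118. OOP to date £382.
Claim 3 (£235): deductible already satisfied, so owner's share is 20% × £235 = £47. Owner pays £47; OOP now £429.
Claim 4 (£1,298): deductible met; 20% of £1,298 = £259.60. Adding that to £429 gives £688.60, past the £500 cap; owner pays only £500 − £429 = £71.

£71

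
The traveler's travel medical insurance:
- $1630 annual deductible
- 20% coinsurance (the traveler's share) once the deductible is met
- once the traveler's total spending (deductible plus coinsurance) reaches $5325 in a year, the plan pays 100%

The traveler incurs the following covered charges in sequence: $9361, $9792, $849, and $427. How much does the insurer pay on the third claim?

$679.20

#1 ($9361): $1630 finishes the deductible; $7731 goes to coinsurance; coinsurance $7731 × 20% = $1546.20. Cost to traveler: $3176.20. OOP to date $3176.20. Insurer: $9361 − $3176.20 = $6184.80.
#2 ($9792): 20% coinsurance on $9792 = $1958.40. Traveler pays $1958.40; OOP now $5134.60. Plan pays $9792 − $1958.40 = $7833.60.
#3 ($849): 20% coinsurance on $849 = $169.80. Traveler pays $169.80; OOP now $5304.40. Insurer: $849 − $169.80 = $679.20.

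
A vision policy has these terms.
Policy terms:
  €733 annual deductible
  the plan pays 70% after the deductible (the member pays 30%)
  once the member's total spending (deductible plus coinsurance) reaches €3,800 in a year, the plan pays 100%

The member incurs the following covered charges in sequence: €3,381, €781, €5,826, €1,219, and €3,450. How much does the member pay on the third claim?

€1,747.80

Bill 1, €3,381: €733 to deductible, leaving €2,648; coinsurance €2,648 × 30% = €794.40. Member owes €1,527.40 (running OOP €1,527.40).
Bill 2, €781: 30% coinsurance on €781 = €234.30. Member owes €234.30 (running OOP €1,761.70).
Bill 3, €5,826: deductible met; 30% of €5,826 = €1,747.80. Member pays €1,747.80; OOP now €3,509.50.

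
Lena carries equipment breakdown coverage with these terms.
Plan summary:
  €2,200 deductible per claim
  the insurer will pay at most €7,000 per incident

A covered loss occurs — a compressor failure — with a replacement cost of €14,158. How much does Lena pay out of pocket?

€7,158

After the deductible, €14,158 − €2,200 = €11,958 remains.
€11,958 exceeds the €7,000 limit, so the insurer pays the limit: €7,000.
Business owner's share is the uncovered remainder: €14,158 − €7,000 = €7,158.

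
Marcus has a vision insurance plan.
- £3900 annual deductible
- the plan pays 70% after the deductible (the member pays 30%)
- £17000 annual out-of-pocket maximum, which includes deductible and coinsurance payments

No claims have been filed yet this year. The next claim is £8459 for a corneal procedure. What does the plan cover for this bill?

£3191.30

The full £3900 deductible is still open; £3900 of this bill applies to it.
That leaves £8459 − £3900 = £4559 for coinsurance.
Coinsurance: £4559 × 30% = £1367.70.
That puts the member's cost at £3900 + £1367.70 = £5267.70 before any cap.
Year-to-date out-of-pocket becomes £0 + £5267.70 = £5267.70, still under the £17000 maximum, so no cap applies.
Insurer pays the balance: £8459 − £5267.70 = £3191.30.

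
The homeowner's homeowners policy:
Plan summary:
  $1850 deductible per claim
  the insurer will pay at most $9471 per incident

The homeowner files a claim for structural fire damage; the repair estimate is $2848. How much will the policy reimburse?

$998

Less the $1850 deductible: $2848 − $1850 = $998.
$998 ≤ $9471, so the limit doesn't bind; insurer pays $998.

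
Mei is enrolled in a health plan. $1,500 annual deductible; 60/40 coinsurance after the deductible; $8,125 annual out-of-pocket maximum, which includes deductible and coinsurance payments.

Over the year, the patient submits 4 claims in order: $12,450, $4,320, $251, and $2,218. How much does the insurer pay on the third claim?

$150.60

Bill 1, $12,450: deductible takes $1,500, $10,950 remains; coinsurance $10,950 × 40% = $4,380. Patient pays $5,880; OOP now $5,880. Plan pays $12,450 − $5,880 = $6,570.
Bill 2, $4,320: deductible already satisfied, so patient's share is 40% × $4,320 = $1,728. Patient owes $1,728 (running OOP $7,608). Plan pays $4,320 − $1,728 = $2,592.
Bill 3, $251: deductible already satisfied, so patient's share is 40% × $251 = $100.40. Cost to patient: $100.40. OOP to date $7,708.40. Insurer: $251 − $100.40 = $150.60.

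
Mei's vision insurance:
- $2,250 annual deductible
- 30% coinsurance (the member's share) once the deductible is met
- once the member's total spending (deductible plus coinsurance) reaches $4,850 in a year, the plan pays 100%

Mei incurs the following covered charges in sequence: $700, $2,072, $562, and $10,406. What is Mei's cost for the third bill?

$168.60

Claim 1 — $700: all of it applies to the deductible. Cost to member: $700. OOP to date $700.
Claim 2 — $2,072: deductible takes $1,550, $522 remains; member's 30% is $156.60. Cost to member: $1,706.60. OOP to date $2,406.60.
Claim 3 — $562: deductible already satisfied, so member's share is 30% × $562 = $168.60. Member pays $168.60; OOP now $2,575.20.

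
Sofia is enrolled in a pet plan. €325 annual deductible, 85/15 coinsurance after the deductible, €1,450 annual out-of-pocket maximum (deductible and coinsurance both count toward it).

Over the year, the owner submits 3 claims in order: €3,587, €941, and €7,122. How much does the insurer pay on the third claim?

€6,627.45

#1 (€3,587): €325 finishes the deductible; €3,262 goes to coinsurance; owner's 15% is €489.30. Cost to owner: €814.30. OOP to date €814.30. Plan pays €3,587 − €814.30 = €2,772.70.
#2 (€941): deductible met; 15% of €941 = €141.15. Owner pays €141.15; OOP now €955.45. Insurer: €941 − €141.15 = €799.85.
#3 (€7,122): 15% coinsurance on €7,122 = €1,068.30. That would push OOP to €2,023.75, over the €1,450 cap, so owner pays €1,450 − €955.45 = €494.55. Insurer: €7,122 − €494.55 = €6,627.45.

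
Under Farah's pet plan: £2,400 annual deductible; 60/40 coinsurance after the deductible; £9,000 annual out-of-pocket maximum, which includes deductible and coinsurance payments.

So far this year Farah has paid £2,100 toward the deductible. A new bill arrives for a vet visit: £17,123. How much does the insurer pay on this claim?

Deductible still to meet: £2,400 − £2,100 = £300.
The remaining £16,823 (= £17,123 − £300) moves to coinsurance.
Owner's 40% share of £16,823 is £6,729.20.
That puts the owner's cost at £300 + £6,729.20 = £7,029.20 before any cap.
Year-to-date out-of-pocket would reach £2,100 + £7,029.20 = £9,129.20, above the £9,000 maximum, so the owner pays only £9,000 − £2,100 = £6,900.
The insurer covers the remainder: £17,123 − £6,900 = £10,223.

£10,223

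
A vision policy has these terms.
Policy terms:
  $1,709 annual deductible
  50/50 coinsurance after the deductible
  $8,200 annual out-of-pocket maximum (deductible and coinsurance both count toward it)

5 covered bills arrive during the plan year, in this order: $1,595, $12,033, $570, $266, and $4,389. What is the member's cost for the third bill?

Claim 1 ($1,595): fully absorbed by the deductible. Member pays $1,595; OOP now $1,595.
Claim 2 ($12,033): deductible takes $114, $11,919 remains; 50% of $11,919 = $5,959.50. Member owes $6,073.50 (running OOP $7,668.50).
Claim 3 ($570): deductible already satisfied, so member's share is 50% × $570 = $285. Member owes $285 (running OOP $7,953.50).

$285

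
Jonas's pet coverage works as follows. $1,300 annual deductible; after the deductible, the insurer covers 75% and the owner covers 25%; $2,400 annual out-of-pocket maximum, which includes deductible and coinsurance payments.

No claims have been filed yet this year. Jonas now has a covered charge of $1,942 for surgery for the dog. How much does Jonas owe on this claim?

$1,460.50

The full $1,300 deductible is still open; $1,300 of this bill applies to it.
That leaves $1,942 − $1,300 = $642 for coinsurance.
25% of $642 = $160.50 falls to the owner.
Owner responsibility before any cap: $1,300 + $160.50 = $1,460.50.
Total out-of-pocket so far would be $0 + $1,460.50 = $1,460.50, below the $2,400 cap — no reduction.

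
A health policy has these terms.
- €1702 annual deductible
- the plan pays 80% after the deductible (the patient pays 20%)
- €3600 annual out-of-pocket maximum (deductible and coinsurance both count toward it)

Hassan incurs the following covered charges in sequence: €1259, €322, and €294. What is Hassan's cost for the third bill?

Claim 1 (€1259): fully absorbed by the deductible. Cost to patient: €1259. OOP to date €1259.
Claim 2 (€322): entire amount goes to the deductible. Patient owes €322 (running OOP €1581).
Claim 3 (€294): €121 finishes the deductible; €173 goes to coinsurance; 20% of €173 = €34.60. Cost to patient: €155.60. OOP to date €1736.60.

€155.60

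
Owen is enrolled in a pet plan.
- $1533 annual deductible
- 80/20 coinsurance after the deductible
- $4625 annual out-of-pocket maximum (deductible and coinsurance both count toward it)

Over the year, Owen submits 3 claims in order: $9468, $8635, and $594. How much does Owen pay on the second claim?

$1505

Bill 1, $9468: $1533 finishes the deductible; $7935 goes to coinsurance; 20% of $7935 = $1587. Owner owes $3120 (running OOP $3120).
Bill 2, $8635: 20% coinsurance on $8635 = $1727. Adding that to $3120 gives $4847, past the $4625 cap; owner pays only $4625 − $3120 = $1505.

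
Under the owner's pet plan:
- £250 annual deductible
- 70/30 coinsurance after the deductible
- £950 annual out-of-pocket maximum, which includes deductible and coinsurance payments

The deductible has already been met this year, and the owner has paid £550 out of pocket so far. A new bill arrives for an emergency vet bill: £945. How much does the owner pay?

The deductible is already satisfied, so the full bill goes to coinsurance.
30% of £945 = £283.50 falls to the owner.
Year-to-date out-of-pocket becomes £550 + £283.50 = £833.50, still under the £950 maximum, so no cap applies.

£283.50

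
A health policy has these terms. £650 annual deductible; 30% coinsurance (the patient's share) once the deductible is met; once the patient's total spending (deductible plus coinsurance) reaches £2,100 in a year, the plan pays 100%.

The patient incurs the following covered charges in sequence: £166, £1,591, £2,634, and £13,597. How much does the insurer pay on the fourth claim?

£13,269.30

Claim 1 (£166): entire amount goes to the deductible. Patient pays £166; OOP now £166. Insurer: £166 − £166 = £0.
Claim 2 (£1,591): £484 finishes the deductible; £1,107 goes to coinsurance; 30% of £1,107 = £332.10. Patient owes £816.10 (running OOP £982.10). Plan pays £1,591 − £816.10 = £774.90.
Claim 3 (£2,634): deductible met; 30% of £2,634 = £790.20. Cost to patient: £790.20. OOP to date £1,772.30. Plan pays £2,634 − £790.20 = £1,843.80.
Claim 4 (£13,597): 30% coinsurance on £13,597 = £4,079.10. OOP would hit £5,851.40 > £2,100, so the cap limits the patient to £2,100 − £1,772.30 = £327.70. Plan pays £13,597 − £327.70 = £13,269.30.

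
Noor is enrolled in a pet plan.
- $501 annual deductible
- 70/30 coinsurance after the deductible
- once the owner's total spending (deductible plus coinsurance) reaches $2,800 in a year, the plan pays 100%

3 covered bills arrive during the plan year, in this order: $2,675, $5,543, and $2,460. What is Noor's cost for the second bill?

#1 ($2,675): $501 finishes the deductible; $2,174 goes to coinsurance; 30% of $2,174 = $652.20. Cost to owner: $1,153.20. OOP to date $1,153.20.
#2 ($5,543): deductible met; 30% of $5,543 = $1,662.90. Adding that to $1,153.20 gives $2,816.10, past the $2,800 cap; owner pays only $2,800 − $1,153.20 = $1,646.80.

$1,646.80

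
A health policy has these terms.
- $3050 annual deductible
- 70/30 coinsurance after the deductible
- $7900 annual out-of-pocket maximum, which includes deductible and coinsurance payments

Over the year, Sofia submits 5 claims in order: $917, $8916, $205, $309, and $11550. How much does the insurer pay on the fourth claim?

$216.30

Claim 1 ($917): fully absorbed by the deductible. Cost to patient: $917. OOP to date $917. Plan pays $917 − $917 = $0.
Claim 2 ($8916): $2133 finishes the deductible; $6783 goes to coinsurance; patient's 30% is $2034.90. Patient pays $4167.90; OOP now $5084.90. Plan pays $8916 − $4167.90 = $4748.10.
Claim 3 ($205): 30% coinsurance on $205 = $61.50. Cost to patient: $61.50. OOP to date $5146.40. Insurer: $205 − $61.50 = $143.50.
Claim 4 ($309): 30% coinsurance on $309 = $92.70. Patient pays $92.70; OOP now $5239.10. Plan pays $309 − $92.70 = $216.30.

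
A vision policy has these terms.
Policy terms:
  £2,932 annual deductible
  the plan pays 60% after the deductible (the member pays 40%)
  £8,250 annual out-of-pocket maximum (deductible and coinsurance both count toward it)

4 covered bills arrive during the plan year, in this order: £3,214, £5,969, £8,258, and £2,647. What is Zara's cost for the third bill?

£2,817.60

#1 (£3,214): £2,932 to deductible, leaving £282; coinsurance £282 × 40% = £112.80. Cost to member: £3,044.80. OOP to date £3,044.80.
#2 (£5,969): deductible already satisfied, so member's share is 40% × £5,969 = £2,387.60. Member pays £2,387.60; OOP now £5,432.40.
#3 (£8,258): deductible met; 40% of £8,258 = £3,303.20. OOP would hit £8,735.60 > £8,250, so the cap limits the member to £8,250 − £5,432.40 = £2,817.60.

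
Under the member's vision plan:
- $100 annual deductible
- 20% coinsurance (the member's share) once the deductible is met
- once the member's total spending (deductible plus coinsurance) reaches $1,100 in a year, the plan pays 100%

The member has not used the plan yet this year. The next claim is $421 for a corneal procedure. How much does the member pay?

The full $100 deductible is still open; $100 of this bill applies to it.
After the $100 deductible portion, $421 − $100 = $321 is subject to coinsurance.
20% of $321 = $64.20 falls to the member.
That puts the member's cost at $100 + $64.20 = $164.20 before any cap.
Cumulative spending $0 + $164.20 = $164.20 stays under the $1,100 maximum.

$164.20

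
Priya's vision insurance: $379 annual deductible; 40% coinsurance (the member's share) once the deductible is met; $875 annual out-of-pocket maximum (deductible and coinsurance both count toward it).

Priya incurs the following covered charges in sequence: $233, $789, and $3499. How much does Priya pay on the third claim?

$238.80

Claim 1 ($233): all of it applies to the deductible. Member owes $233 (running OOP $233).
Claim 2 ($789): $146 to deductible, leaving $643; 40% of $643 = $257.20. Member pays $403.20; OOP now $636.20.
Claim 3 ($3499): deductible met; 40% of $3499 = $1399.60. OOP would hit $2035.80 > $875, so the cap limits the member to $875 − $636.20 = $238.80.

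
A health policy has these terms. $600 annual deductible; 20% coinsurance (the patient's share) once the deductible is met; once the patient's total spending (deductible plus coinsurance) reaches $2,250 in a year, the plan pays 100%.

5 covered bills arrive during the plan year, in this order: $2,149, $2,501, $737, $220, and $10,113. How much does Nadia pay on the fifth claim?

Bill 1, $2,149: deductible takes $600, $1,549 remains; 20% of $1,549 = $309.80. Cost to patient: $909.80. OOP to date $909.80.
Bill 2, $2,501: 20% coinsurance on $2,501 = $500.20. Patient pays $500.20; OOP now $1,410.
Bill 3, $737: 20% coinsurance on $737 = $147.40. Cost to patient: $147.40. OOP to date $1,557.40.
Bill 4, $220: 20% coinsurance on $220 = $44. Cost to patient: $44. OOP to date $1,601.40.
Bill 5, $10,113: deductible met; 20% of $10,113 = $2,022.60. Adding that to $1,601.40 gives $3,624, past the $2,250 cap; patient pays only $2,250 − $1,601.40 = $648.60.

$648.60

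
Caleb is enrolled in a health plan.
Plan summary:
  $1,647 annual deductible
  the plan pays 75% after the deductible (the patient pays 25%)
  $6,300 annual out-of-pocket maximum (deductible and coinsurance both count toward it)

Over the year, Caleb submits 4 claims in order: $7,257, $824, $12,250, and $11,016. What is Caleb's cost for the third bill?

$3,044.50

Claim 1 — $7,257: $1,647 finishes the deductible; $5,610 goes to coinsurance; patient's 25% is $1,402.50. Cost to patient: $3,049.50. OOP to date $3,049.50.
Claim 2 — $824: 25% coinsurance on $824 = $206. Cost to patient: $206. OOP to date $3,255.50.
Claim 3 — $12,250: 25% coinsurance on $12,250 = $3,062.50. That would push OOP to $6,318, over the $6,300 cap, so patient pays $6,300 − $3,255.50 = $3,044.50.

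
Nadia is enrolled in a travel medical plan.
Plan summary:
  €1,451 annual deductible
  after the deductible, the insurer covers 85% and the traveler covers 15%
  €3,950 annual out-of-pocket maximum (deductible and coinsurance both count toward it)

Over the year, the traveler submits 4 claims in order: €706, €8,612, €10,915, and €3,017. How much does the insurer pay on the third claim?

€9,596.05

#1 (€706): entire amount goes to the deductible. Cost to traveler: €706. OOP to date €706. Plan pays €706 − €706 = €0.
#2 (€8,612): €745 to deductible, leaving €7,867; 15% of €7,867 = €1,180.05. Traveler pays €1,925.05; OOP now €2,631.05. Plan pays €8,612 − €1,925.05 = €6,686.95.
#3 (€10,915): deductible met; 15% of €10,915 = €1,637.25. Adding that to €2,631.05 gives €4,268.30, past the €3,950 cap; traveler pays only €3,950 − €2,631.05 = €1,318.95. Plan pays €10,915 − €1,318.95 = €9,596.05.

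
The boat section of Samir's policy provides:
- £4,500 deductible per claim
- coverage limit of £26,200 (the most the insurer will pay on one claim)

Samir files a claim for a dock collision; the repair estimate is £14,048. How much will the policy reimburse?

£9,548

After the deductible, £14,048 − £4,500 = £9,548 remains.
£9,548 ≤ £26,200, so the limit doesn't bind; insurer pays £9,548.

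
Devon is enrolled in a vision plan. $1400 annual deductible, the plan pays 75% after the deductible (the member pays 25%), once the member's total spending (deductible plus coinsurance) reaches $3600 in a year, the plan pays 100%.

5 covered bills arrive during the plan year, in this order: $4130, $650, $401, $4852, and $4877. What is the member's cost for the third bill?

Bill 1, $4130: $1400 finishes the deductible; $2730 goes to coinsurance; member's 25% is $682.50. Member owes $2082.50 (running OOP $2082.50).
Bill 2, $650: deductible already satisfied, so member's share is 25% × $650 = $162.50. Cost to member: $162.50. OOP to date $2245.
Bill 3, $401: deductible already satisfied, so member's share is 25% × $401 = $100.25. Member owes $100.25 (running OOP $2345.25).

$100.25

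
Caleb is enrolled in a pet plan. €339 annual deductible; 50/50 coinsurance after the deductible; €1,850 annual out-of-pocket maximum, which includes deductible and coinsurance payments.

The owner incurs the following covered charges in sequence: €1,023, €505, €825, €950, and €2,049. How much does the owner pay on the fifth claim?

Claim 1 (€1,023): €339 finishes the deductible; €684 goes to coinsurance; coinsurance €684 × 50% = €342. Owner owes €681 (running OOP €681).
Claim 2 (€505): deductible already satisfied, so owner's share is 50% × €505 = €252.50. Owner pays €252.50; OOP now €933.50.
Claim 3 (€825): 50% coinsurance on €825 = €412.50. Owner owes €412.50 (running OOP €1,346).
Claim 4 (€950): 50% coinsurance on €950 = €475. Owner pays €475; OOP now €1,821.
Claim 5 (€2,049): deductible already satisfied, so owner's share is 50% × €2,049 = €1,024.50. Adding that to €1,821 gives €2,845.50, past the €1,850 cap; owner pays only €1,850 − €1,821 = €29.

€29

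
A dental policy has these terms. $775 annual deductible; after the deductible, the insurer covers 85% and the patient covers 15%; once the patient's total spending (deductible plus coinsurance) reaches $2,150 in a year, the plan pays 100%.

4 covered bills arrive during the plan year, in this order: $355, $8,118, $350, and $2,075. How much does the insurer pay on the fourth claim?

$1,907.20

#1 ($355): entire amount goes to the deductible. Patient pays $355; OOP now $355. Insurer: $355 − $355 = $0.
#2 ($8,118): $420 finishes the deductible; $7,698 goes to coinsurance; 15% of $7,698 = $1,154.70. Cost to patient: $1,574.70. OOP to date $1,929.70. Plan pays $8,118 − $1,574.70 = $6,543.30.
#3 ($350): deductible met; 15% of $350 = $52.50. Patient pays $52.50; OOP now $1,982.20. Plan pays $350 − $52.50 = $297.50.
#4 ($2,075): 15% coinsurance on $2,075 = $311.25. OOP would hit $2,293.45 > $2,150, so the cap limits the patient to $2,150 − $1,982.20 = $167.80. Plan pays $2,075 − $167.80 = $1,907.20.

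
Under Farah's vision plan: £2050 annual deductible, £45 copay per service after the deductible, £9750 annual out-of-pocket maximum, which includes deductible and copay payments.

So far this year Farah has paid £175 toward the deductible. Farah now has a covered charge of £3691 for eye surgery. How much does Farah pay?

£1920

Deductible still to meet: £2050 − £175 = £1875.
That leaves £3691 − £1875 = £1816 for the copay.
Copay on this service: £45.
Member responsibility before any cap: £1875 + £45 = £1920.
Year-to-date out-of-pocket becomes £175 + £1920 = £2095, still under the £9750 maximum, so no cap applies.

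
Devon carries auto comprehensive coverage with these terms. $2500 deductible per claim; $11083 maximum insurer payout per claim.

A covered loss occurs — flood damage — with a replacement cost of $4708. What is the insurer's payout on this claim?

$2208

After the deductible, $4708 − $2500 = $2208 remains.
$2208 is within the $11083 limit, so the insurer pays $2208.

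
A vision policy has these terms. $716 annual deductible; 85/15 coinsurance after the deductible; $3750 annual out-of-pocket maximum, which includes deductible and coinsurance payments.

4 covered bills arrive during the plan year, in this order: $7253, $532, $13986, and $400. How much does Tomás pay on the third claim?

Bill 1, $7253: deductible takes $716, $6537 remains; coinsurance $6537 × 15% = $980.55. Member pays $1696.55; OOP now $1696.55.
Bill 2, $532: deductible met; 15% of $532 = $79.80. Member owes $79.80 (running OOP $1776.35).
Bill 3, $13986: 15% coinsurance on $13986 = $2097.90. Adding that to $1776.35 gives $3874.25, past the $3750 cap; member pays only $3750 − $1776.35 = $1973.65.

$1973.65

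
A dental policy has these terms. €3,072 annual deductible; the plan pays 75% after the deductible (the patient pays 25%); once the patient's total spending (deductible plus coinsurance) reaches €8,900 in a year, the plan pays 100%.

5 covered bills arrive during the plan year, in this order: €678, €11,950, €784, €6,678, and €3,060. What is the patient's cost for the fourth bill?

€1,669.50

Claim 1 — €678: entire amount goes to the deductible. Cost to patient: €678. OOP to date €678.
Claim 2 — €11,950: €2,394 to deductible, leaving €9,556; patient's 25% is €2,389. Patient pays €4,783; OOP now €5,461.
Claim 3 — €784: deductible met; 25% of €784 = €196. Patient owes €196 (running OOP €5,657).
Claim 4 — €6,678: deductible met; 25% of €6,678 = €1,669.50. Cost to patient: €1,669.50. OOP to date €7,326.50.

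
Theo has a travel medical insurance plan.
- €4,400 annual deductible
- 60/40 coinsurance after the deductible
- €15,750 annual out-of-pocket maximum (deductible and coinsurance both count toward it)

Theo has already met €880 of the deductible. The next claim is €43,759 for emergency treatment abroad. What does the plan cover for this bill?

€28,889

Deductible still to meet: €4,400 − €880 = €3,520.
After the €3,520 deductible portion, €43,759 − €3,520 = €40,239 is subject to coinsurance.
Traveler's 40% share of €40,239 is €16,095.60.
That puts the traveler's cost at €3,520 + €16,095.60 = €19,615.60 before any cap.
That would bring total out-of-pocket to €20,495.60, past the €15,750 cap. The traveler is capped at €15,750 − €880 = €14,870 on this claim.
The insurer covers the remainder: €43,759 − €14,870 = €28,889.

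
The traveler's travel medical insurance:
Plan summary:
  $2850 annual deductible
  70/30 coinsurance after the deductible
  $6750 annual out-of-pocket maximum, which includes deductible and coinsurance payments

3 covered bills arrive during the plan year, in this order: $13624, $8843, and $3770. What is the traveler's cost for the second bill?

Claim 1 — $13624: $2850 finishes the deductible; $10774 goes to coinsurance; traveler's 30% is $3232.20. Cost to traveler: $6082.20. OOP to date $6082.20.
Claim 2 — $8843: 30% coinsurance on $8843 = $2652.90. Adding that to $6082.20 gives $8735.10, past the $6750 cap; traveler pays only $6750 − $6082.20 = $667.80.

$667.80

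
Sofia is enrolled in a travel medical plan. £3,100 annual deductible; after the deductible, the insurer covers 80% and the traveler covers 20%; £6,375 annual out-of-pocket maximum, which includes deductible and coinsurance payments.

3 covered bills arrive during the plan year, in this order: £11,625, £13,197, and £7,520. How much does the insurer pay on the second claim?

£11,627

Claim 1 — £11,625: £3,100 to deductible, leaving £8,525; 20% of £8,525 = £1,705. Traveler owes £4,805 (running OOP £4,805). Insurer: £11,625 − £4,805 = £6,820.
Claim 2 — £13,197: deductible met; 20% of £13,197 = £2,639.40. Adding that to £4,805 gives £7,444.40, past the £6,375 cap; traveler pays only £6,375 − £4,805 = £1,570. Plan pays £13,197 − £1,570 = £11,627.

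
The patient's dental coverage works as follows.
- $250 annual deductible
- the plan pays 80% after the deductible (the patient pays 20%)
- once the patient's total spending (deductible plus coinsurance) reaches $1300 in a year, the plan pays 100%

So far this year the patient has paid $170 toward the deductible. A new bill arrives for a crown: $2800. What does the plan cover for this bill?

Deductible still to meet: $250 − $170 = $80.
After the $80 deductible portion, $2800 − $80 = $2720 is subject to coinsurance.
Coinsurance: $2720 × 20% = $544.
So the patient owes $80 + $544 = $624 before any cap.
Cumulative spending $170 + $624 = $794 stays under the $1300 maximum.
The insurer covers the remainder: $2800 − $624 = $2176.

$2176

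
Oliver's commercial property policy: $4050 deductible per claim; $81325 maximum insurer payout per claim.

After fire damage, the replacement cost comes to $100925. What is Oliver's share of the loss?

After the deductible, $100925 − $4050 = $96875 remains.
Since $96875 > $81325, the payout is capped at $81325.
The business bears the rest of the original loss: $100925 − $81325 = $19600.

$19600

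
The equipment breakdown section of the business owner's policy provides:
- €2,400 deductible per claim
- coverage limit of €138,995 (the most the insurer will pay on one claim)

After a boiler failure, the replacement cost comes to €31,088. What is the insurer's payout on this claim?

€28,688

Subtract the deductible: €31,088 − €2,400 = €28,688.
€28,688 ≤ €138,995, so the limit doesn't bind; insurer pays €28,688.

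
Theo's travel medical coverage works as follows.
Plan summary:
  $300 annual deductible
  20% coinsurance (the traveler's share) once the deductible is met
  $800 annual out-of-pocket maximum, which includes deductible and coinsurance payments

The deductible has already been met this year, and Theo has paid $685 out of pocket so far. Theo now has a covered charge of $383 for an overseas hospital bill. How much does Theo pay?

With the deductible met, the entire $383 is subject to coinsurance.
20% of $383 = $76.60 falls to the traveler.
Year-to-date out-of-pocket becomes $685 + $76.60 = $761.60, still under the $800 maximum, so no cap applies.

$76.60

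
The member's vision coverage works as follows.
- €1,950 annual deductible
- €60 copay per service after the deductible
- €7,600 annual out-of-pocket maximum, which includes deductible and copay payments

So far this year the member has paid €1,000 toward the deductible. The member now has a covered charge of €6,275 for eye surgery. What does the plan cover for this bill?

€5,265

€1,000 of the €1,950 deductible is already met, leaving €950.
After the €950 deductible portion, €6,275 − €950 = €5,325 is subject to the copay.
Copay on this service: €60.
That puts the member's cost at €950 + €60 = €1,010 before any cap.
Total out-of-pocket so far would be €1,000 + €1,010 = €2,010, below the €7,600 cap — no reduction.
The insurer covers the remainder: €6,275 − €1,010 = €5,265.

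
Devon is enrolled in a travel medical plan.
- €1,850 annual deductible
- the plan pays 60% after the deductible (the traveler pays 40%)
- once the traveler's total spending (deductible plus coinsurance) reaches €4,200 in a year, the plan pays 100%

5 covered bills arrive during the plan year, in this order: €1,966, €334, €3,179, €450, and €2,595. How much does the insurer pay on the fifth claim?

Claim 1 — €1,966: deductible takes €1,850, €116 remains; coinsurance €116 × 40% = €46.40. Cost to traveler: €1,896.40. OOP to date €1,896.40. Insurer: €1,966 − €1,896.40 = €69.60.
Claim 2 — €334: deductible already satisfied, so traveler's share is 40% × €334 = €133.60. Traveler owes €133.60 (running OOP €2,030). Insurer: €334 − €133.60 = €200.40.
Claim 3 — €3,179: deductible already satisfied, so traveler's share is 40% × €3,179 = €1,271.60. Cost to traveler: €1,271.60. OOP to date €3,301.60. Plan pays €3,179 − €1,271.60 = €1,907.40.
Claim 4 — €450: 40% coinsurance on €450 = €180. Traveler owes €180 (running OOP €3,481.60). Plan pays €450 − €180 = €270.
Claim 5 — €2,595: 40% coinsurance on €2,595 = €1,038. Adding that to €3,481.60 gives €4,519.60, past the €4,200 cap; traveler pays only €4,200 − €3,481.60 = €718.40. Insurer: €2,595 − €718.40 = €1,876.60.

€1,876.60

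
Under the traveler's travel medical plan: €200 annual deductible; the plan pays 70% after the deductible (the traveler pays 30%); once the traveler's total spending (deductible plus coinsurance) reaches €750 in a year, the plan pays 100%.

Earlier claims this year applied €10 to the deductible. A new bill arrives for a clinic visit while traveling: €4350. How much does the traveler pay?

€740

Deductible still to meet: €200 − €10 = €190.
That leaves €4350 − €190 = €4160 for coinsurance.
Coinsurance: €4160 × 30% = €1248.
Traveler responsibility before any cap: €190 + €1248 = €1438.
That would bring total out-of-pocket to €1448, past the €750 cap. The traveler is capped at €750 − €10 = €740 on this claim.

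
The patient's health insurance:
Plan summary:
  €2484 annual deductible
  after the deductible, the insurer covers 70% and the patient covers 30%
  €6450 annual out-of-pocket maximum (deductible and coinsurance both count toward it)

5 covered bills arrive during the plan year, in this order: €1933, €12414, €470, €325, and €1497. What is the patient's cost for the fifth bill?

Claim 1 — €1933: all of it applies to the deductible. Patient owes €1933 (running OOP €1933).
Claim 2 — €12414: deductible takes €551, €11863 remains; coinsurance €11863 × 30% = €3558.90. Patient owes €4109.90 (running OOP €6042.90).
Claim 3 — €470: deductible already satisfied, so patient's share is 30% × €470 = €141. Cost to patient: €141. OOP to date €6183.90.
Claim 4 — €325: 30% coinsurance on €325 = €97.50. Patient pays €97.50; OOP now €6281.40.
Claim 5 — €1497: deductible met; 30% of €1497 = €449.10. OOP would hit €6730.50 > €6450, so the cap limits the patient to €6450 − €6281.40 = €168.60.

€168.60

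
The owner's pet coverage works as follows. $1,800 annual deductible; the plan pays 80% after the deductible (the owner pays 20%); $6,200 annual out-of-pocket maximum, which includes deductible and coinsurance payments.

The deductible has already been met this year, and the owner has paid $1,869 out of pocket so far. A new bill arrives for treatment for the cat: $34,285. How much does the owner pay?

With the deductible met, the entire $34,285 is subject to coinsurance.
Owner's 20% share of $34,285 is $6,857.
Year-to-date out-of-pocket would reach $1,869 + $6,857 = $8,726, above the $6,200 maximum, so the owner pays only $6,200 − $1,869 = $4,331.

$4,331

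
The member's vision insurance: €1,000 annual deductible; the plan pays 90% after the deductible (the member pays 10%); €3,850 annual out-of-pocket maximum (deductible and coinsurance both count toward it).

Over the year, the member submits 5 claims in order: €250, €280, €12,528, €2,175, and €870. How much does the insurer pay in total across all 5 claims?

Claim 1 — €250: all of it applies to the deductible. Member pays €250; OOP now €250. Insurer: €250 − €250 = €0.
Claim 2 — €280: all of it applies to the deductible. Member owes €280 (running OOP €530). Plan pays €280 − €280 = €0.
Claim 3 — €12,528: €470 to deductible, leaving €12,058; coinsurance €12,058 × 10% = €1,205.80. Member owes €1,675.80 (running OOP €2,205.80). Plan pays €12,528 − €1,675.80 = €10,852.20.
Claim 4 — €2,175: deductible met; 10% of €2,175 = €217.50. Member owes €217.50 (running OOP €2,423.30). Insurer: €2,175 − €217.50 = €1,957.50.
Claim 5 — €870: deductible met; 10% of €870 = €87. Member owes €87 (running OOP €2,510.30). Plan pays €870 − €87 = €783.
Insurer total = bills − member's total = €16,103 − €2,510.30 = €13,592.70.

€13,592.70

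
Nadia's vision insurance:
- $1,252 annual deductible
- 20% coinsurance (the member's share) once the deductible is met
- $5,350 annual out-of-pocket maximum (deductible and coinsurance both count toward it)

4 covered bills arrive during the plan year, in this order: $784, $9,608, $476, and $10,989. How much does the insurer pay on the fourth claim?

$8,814.20

#1 ($784): all of it applies to the deductible. Cost to member: $784. OOP to date $784. Insurer: $784 − $784 = $0.
#2 ($9,608): $468 finishes the deductible; $9,140 goes to coinsurance; coinsurance $9,140 × 20% = $1,828. Member pays $2,296; OOP now $3,080. Plan pays $9,608 − $2,296 = $7,312.
#3 ($476): deductible already satisfied, so member's share is 20% × $476 = $95.20. Member owes $95.20 (running OOP $3,175.20). Plan pays $476 − $95.20 = $380.80.
#4 ($10,989): 20% coinsurance on $10,989 = $2,197.80. That would push OOP to $5,373, over the $5,350 cap, so member pays $5,350 − $3,175.20 = $2,174.80. Insurer: $10,989 − $2,174.80 = $8,814.20.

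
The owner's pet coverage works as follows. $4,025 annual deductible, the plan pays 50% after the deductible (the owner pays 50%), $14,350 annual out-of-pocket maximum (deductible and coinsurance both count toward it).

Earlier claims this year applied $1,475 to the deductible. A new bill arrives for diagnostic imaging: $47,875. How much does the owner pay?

$12,875

$1,475 of the $4,025 deductible is already met, leaving $2,550.
The remaining $45,325 (= $47,875 − $2,550) moves to coinsurance.
Coinsurance: $45,325 × 50% = $22,662.50.
That puts the owner's cost at $2,550 + $22,662.50 = $25,212.50 before any cap.
Adding $25,212.50 to the $1,475 already spent would give $26,687.50, which exceeds the $14,350 cap; the owner pays just $14,350 − $1,475 = $12,875.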